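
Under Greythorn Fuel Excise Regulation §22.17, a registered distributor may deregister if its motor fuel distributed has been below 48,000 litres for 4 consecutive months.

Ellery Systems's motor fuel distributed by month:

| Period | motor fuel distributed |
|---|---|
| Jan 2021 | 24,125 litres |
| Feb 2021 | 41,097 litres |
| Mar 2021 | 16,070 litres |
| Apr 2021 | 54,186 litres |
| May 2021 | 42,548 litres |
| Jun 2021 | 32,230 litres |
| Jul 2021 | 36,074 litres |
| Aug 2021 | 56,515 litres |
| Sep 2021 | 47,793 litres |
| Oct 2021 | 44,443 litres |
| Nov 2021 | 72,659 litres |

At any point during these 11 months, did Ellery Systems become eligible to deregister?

No

Months below 48,000 litres: Jan 2021, Feb 2021, Mar 2021, May 2021, Jun 2021, Jul 2021, Sep 2021, Oct 2021.
Longest run of consecutive months below the threshold: 3.
3 < 4, so Ellery Systems never became eligible.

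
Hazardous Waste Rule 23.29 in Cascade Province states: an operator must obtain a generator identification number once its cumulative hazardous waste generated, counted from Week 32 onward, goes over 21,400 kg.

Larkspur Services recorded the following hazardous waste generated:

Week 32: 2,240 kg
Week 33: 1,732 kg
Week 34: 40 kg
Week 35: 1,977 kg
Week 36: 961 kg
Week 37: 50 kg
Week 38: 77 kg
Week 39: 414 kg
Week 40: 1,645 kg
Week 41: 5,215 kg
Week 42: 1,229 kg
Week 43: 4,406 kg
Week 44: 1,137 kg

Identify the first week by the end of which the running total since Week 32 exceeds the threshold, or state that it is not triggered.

Not triggered

Through Week 32: 2,240 kg
Through Week 33: 3,972 kg
Through Week 34: 4,012 kg
Through Week 35: 5,989 kg
Through Week 36: 6,950 kg
Through Week 37: 7,000 kg
Through Week 38: 7,077 kg
Through Week 39: 7,491 kg
Through Week 40: 9,136 kg
Through Week 41: 14,351 kg
Through Week 42: 15,580 kg
Through Week 43: 19,986 kg
Through Week 44: 21,123 kg
Final cumulative total 21,123 kg ≤ 21,400 kg; the threshold is never exceeded.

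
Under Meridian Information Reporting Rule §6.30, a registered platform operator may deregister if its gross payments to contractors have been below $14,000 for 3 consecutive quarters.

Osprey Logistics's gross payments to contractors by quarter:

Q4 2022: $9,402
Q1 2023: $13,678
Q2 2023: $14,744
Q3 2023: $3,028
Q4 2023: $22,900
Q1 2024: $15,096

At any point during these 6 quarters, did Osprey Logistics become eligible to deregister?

No

Quarters below $14,000: Q4 2022, Q1 2023, Q3 2023.
Longest run of consecutive quarters below the threshold: 2.
2 < 3, so Osprey Logistics never became eligible.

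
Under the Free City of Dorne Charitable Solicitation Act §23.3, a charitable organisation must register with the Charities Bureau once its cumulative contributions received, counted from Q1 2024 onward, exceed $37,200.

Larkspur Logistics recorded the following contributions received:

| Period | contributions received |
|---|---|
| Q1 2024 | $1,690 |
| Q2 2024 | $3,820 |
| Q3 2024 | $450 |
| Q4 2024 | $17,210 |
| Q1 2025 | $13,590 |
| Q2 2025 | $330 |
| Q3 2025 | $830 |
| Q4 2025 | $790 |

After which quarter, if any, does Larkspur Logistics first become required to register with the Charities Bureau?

Through Q1 2024: $1,690
Through Q2 2024: $5,510
Through Q3 2024: $5,960
Through Q4 2024: $23,170
Through Q1 2025: $36,760
Through Q2 2025: $37,090
Through Q3 2025: $37,920 ← exceeds threshold

Q3 2025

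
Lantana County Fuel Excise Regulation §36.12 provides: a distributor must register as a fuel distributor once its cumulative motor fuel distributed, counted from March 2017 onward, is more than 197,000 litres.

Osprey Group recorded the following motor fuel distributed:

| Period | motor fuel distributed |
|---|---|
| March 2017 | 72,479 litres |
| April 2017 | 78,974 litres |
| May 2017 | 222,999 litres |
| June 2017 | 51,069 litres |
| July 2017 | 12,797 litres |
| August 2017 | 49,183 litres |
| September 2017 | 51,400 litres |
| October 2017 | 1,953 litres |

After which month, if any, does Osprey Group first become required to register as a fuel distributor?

May 2017

Through March 2017: 72,479 litres
Through April 2017: 151,453 litres
Through May 2017: 374,452 litres ← exceeds threshold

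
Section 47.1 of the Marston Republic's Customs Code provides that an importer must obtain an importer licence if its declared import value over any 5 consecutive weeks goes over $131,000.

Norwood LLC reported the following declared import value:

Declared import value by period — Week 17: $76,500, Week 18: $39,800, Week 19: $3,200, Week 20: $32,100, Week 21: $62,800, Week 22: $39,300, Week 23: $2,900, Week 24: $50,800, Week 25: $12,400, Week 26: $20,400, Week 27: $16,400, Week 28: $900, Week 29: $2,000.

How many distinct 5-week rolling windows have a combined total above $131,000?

Week 17–Week 21: $76,500 + $39,800 + $3,200 + $32,100 + $62,800 = $214,400 (over)
Week 18–Week 22: $39,800 + $3,200 + $32,100 + $62,800 + $39,300 = $177,200 (over)
Week 19–Week 23: $3,200 + $32,100 + $62,800 + $39,300 + $2,900 = $140,300 (over)
Week 20–Week 24: $32,100 + $62,800 + $39,300 + $2,900 + $50,800 = $187,900 (over)
Week 21–Week 25: $62,800 + $39,300 + $2,900 + $50,800 + $12,400 = $168,200 (over)
Week 22–Week 26: $39,300 + $2,900 + $50,800 + $12,400 + $20,400 = $125,800 (under)
Week 23–Week 27: $2,900 + $50,800 + $12,400 + $20,400 + $16,400 = $102,900 (under)
Week 24–Week 28: $50,800 + $12,400 + $20,400 + $16,400 + $900 = $100,900 (under)
Week 25–Week 29: $12,400 + $20,400 + $16,400 + $900 + $2,000 = $52,100 (under)
5 windows exceed the threshold.

5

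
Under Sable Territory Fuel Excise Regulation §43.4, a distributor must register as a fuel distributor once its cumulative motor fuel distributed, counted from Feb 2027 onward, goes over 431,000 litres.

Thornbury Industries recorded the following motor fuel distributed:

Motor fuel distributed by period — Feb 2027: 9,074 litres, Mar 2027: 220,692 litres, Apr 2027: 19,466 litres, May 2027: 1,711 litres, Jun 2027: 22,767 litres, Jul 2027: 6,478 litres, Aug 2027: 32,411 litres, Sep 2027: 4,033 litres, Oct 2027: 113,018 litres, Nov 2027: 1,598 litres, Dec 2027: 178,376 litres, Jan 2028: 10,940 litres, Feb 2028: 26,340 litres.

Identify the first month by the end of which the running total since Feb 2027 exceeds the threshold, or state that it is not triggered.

Through Feb 2027: 9,074 litres
Through Mar 2027: 229,766 litres
Through Apr 2027: 249,232 litres
Through May 2027: 250,943 litres
Through Jun 2027: 273,710 litres
Through Jul 2027: 280,188 litres
Through Aug 2027: 312,599 litres
Through Sep 2027: 316,632 litres
Through Oct 2027: 429,650 litres
Through Nov 2027: 431,248 litres ← exceeds threshold

Nov 2027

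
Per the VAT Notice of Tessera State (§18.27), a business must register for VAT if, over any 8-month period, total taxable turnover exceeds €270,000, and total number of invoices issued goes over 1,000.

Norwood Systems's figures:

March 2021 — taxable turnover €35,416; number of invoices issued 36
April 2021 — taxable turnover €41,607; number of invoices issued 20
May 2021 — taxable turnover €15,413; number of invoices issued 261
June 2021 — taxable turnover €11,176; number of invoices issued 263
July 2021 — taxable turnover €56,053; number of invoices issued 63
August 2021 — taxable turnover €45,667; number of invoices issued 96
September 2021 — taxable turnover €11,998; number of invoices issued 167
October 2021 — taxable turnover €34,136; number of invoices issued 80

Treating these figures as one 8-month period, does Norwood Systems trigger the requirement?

Total taxable turnover: €35,416 + €41,607 + €15,413 + €11,176 + €56,053 + €45,667 + €11,998 + €34,136 = €251,466 (≤ €270,000).
Total number of invoices issued: 36 + 20 + 261 + 263 + 63 + 96 + 167 + 80 = 986 (≤ 1,000).
The test is 'and': the rule requires both, and at least one is not exceeded.

No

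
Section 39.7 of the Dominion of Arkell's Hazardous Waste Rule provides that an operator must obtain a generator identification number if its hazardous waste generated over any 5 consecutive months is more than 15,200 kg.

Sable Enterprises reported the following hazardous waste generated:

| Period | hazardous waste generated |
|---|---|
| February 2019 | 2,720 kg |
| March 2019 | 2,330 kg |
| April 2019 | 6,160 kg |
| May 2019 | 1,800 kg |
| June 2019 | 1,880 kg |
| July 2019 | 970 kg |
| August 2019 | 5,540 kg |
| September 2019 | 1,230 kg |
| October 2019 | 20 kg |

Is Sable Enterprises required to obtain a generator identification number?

February 2019–June 2019: 2,720 kg + 2,330 kg + 6,160 kg + 1,800 kg + 1,880 kg = 14,890 kg (under)
March 2019–July 2019: 2,330 kg + 6,160 kg + 1,800 kg + 1,880 kg + 970 kg = 13,140 kg (under)
April 2019–August 2019: 6,160 kg + 1,800 kg + 1,880 kg + 970 kg + 5,540 kg = 16,350 kg (over)
May 2019–September 2019: 1,800 kg + 1,880 kg + 970 kg + 5,540 kg + 1,230 kg = 11,420 kg (under)
June 2019–October 2019: 1,880 kg + 970 kg + 5,540 kg + 1,230 kg + 20 kg = 9,640 kg (under)
At least one window exceeds 15,200 kg.

Yes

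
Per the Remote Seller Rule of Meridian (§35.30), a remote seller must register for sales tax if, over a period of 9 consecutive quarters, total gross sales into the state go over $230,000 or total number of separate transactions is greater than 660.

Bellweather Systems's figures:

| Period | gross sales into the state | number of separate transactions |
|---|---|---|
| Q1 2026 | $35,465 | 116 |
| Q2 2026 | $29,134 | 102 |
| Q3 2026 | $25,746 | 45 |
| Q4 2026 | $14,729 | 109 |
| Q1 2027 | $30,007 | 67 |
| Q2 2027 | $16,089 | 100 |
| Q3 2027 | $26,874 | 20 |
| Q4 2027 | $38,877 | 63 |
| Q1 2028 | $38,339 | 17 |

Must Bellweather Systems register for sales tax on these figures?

Total gross sales into the state: $35,465 + $29,134 + $25,746 + $14,729 + $30,007 + $16,089 + $26,874 + $38,877 + $38,339 = $255,260 (> $230,000).
Total number of separate transactions: 116 + 102 + 45 + 109 + 67 + 100 + 20 + 63 + 17 = 639 (≤ 660).
The test is 'or': at least one threshold is exceeded.

Yes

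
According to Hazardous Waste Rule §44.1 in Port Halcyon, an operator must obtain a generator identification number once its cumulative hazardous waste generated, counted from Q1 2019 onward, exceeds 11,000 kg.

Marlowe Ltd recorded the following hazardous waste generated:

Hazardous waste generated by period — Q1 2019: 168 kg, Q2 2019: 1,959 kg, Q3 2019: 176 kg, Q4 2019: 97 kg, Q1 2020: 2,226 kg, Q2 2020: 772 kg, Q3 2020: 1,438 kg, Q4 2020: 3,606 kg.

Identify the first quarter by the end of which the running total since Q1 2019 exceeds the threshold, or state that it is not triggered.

Through Q1 2019: 168 kg
Through Q2 2019: 2,127 kg
Through Q3 2019: 2,303 kg
Through Q4 2019: 2,400 kg
Through Q1 2020: 4,626 kg
Through Q2 2020: 5,398 kg
Through Q3 2020: 6,836 kg
Through Q4 2020: 10,442 kg
Final cumulative total 10,442 kg ≤ 11,000 kg; the threshold is never exceeded.

Not triggered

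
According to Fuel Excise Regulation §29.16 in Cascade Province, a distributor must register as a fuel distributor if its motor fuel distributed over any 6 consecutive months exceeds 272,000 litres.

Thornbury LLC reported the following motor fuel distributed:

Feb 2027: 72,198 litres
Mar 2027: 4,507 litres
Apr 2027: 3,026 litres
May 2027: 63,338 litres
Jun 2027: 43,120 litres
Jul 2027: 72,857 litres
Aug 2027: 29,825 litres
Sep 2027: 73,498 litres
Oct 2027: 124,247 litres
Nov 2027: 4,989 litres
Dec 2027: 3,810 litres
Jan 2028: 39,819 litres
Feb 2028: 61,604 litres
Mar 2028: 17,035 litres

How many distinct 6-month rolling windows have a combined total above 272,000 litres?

6

Feb 2027–Jul 2027: 72,198 litres + 4,507 litres + 3,026 litres + 63,338 litres + 43,120 litres + 72,857 litres = 259,046 litres (under)
Mar 2027–Aug 2027: 4,507 litres + 3,026 litres + 63,338 litres + 43,120 litres + 72,857 litres + 29,825 litres = 216,673 litres (under)
Apr 2027–Sep 2027: 3,026 litres + 63,338 litres + 43,120 litres + 72,857 litres + 29,825 litres + 73,498 litres = 285,664 litres (over)
May 2027–Oct 2027: 63,338 litres + 43,120 litres + 72,857 litres + 29,825 litres + 73,498 litres + 124,247 litres = 406,885 litres (over)
Jun 2027–Nov 2027: 43,120 litres + 72,857 litres + 29,825 litres + 73,498 litres + 124,247 litres + 4,989 litres = 348,536 litres (over)
Jul 2027–Dec 2027: 72,857 litres + 29,825 litres + 73,498 litres + 124,247 litres + 4,989 litres + 3,810 litres = 309,226 litres (over)
Aug 2027–Jan 2028: 29,825 litres + 73,498 litres + 124,247 litres + 4,989 litres + 3,810 litres + 39,819 litres = 276,188 litres (over)
Sep 2027–Feb 2028: 73,498 litres + 124,247 litres + 4,989 litres + 3,810 litres + 39,819 litres + 61,604 litres = 307,967 litres (over)
Oct 2027–Mar 2028: 124,247 litres + 4,989 litres + 3,810 litres + 39,819 litres + 61,604 litres + 17,035 litres = 251,504 litres (under)
6 windows exceed the threshold.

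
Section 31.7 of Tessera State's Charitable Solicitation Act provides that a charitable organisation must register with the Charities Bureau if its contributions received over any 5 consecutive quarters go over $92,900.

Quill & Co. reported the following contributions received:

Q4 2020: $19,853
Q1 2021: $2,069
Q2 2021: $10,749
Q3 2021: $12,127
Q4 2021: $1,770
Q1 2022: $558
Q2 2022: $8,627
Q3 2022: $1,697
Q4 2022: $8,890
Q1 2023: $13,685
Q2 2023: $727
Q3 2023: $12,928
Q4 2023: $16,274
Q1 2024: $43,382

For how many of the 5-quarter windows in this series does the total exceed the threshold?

Q4 2020–Q4 2021: $19,853 + $2,069 + $10,749 + $12,127 + $1,770 = $46,568 (under)
Q1 2021–Q1 2022: $2,069 + $10,749 + $12,127 + $1,770 + $558 = $27,273 (under)
Q2 2021–Q2 2022: $10,749 + $12,127 + $1,770 + $558 + $8,627 = $33,831 (under)
Q3 2021–Q3 2022: $12,127 + $1,770 + $558 + $8,627 + $1,697 = $24,779 (under)
Q4 2021–Q4 2022: $1,770 + $558 + $8,627 + $1,697 + $8,890 = $21,542 (under)
Q1 2022–Q1 2023: $558 + $8,627 + $1,697 + $8,890 + $13,685 = $33,457 (under)
Q2 2022–Q2 2023: $8,627 + $1,697 + $8,890 + $13,685 + $727 = $33,626 (under)
Q3 2022–Q3 2023: $1,697 + $8,890 + $13,685 + $727 + $12,928 = $37,927 (under)
Q4 2022–Q4 2023: $8,890 + $13,685 + $727 + $12,928 + $16,274 = $52,504 (under)
Q1 2023–Q1 2024: $13,685 + $727 + $12,928 + $16,274 + $43,382 = $86,996 (under)
0 windows exceed the threshold.

0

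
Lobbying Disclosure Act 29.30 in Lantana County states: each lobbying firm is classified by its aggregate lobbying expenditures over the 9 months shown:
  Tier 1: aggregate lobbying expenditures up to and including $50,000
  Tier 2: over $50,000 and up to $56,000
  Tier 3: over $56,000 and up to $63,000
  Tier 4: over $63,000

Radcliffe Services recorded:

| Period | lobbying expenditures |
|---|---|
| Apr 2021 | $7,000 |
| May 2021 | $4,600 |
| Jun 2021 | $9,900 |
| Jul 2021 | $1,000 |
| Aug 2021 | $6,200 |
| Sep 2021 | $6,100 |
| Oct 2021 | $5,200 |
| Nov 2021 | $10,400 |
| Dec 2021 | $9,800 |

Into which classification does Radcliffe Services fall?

Tier 3

Aggregate lobbying expenditures: $7,000 + $4,600 + $9,900 + $1,000 + $6,200 + $6,100 + $5,200 + $10,400 + $9,800 = $60,200.
$56,000 < $60,200 ≤ $63,000, so Tier 3 applies.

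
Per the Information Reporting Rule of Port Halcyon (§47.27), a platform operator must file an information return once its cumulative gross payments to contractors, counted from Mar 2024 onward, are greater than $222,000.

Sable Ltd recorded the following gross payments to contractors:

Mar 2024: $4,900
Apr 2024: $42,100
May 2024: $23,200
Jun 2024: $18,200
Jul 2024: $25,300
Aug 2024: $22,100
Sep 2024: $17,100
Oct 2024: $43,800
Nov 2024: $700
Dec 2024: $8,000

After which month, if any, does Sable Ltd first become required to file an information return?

Through Mar 2024: $4,900
Through Apr 2024: $47,000
Through May 2024: $70,200
Through Jun 2024: $88,400
Through Jul 2024: $113,700
Through Aug 2024: $135,800
Through Sep 2024: $152,900
Through Oct 2024: $196,700
Through Nov 2024: $197,400
Through Dec 2024: $205,400
Final cumulative total $205,400 ≤ $222,000; the threshold is never exceeded.

Not triggered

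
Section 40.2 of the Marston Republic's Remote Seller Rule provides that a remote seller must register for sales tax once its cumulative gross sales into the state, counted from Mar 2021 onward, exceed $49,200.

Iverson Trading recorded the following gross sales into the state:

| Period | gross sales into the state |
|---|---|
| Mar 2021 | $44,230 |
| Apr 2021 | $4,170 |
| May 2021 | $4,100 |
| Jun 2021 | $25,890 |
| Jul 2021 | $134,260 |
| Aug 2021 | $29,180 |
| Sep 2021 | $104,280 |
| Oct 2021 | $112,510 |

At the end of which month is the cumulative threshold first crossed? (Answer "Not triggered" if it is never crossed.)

Through Mar 2021: $44,230
Through Apr 2021: $48,400
Through May 2021: $52,500 ← exceeds threshold

May 2021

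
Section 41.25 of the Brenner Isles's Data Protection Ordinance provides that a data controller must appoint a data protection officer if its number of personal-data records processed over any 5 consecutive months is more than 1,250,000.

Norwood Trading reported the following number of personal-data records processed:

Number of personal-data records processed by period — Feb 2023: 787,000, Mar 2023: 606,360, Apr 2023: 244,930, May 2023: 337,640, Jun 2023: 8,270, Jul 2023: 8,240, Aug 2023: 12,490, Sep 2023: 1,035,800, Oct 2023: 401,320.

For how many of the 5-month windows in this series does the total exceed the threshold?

Feb 2023–Jun 2023: 787,000 + 606,360 + 244,930 + 337,640 + 8,270 = 1,984,200 (over)
Mar 2023–Jul 2023: 606,360 + 244,930 + 337,640 + 8,270 + 8,240 = 1,205,440 (under)
Apr 2023–Aug 2023: 244,930 + 337,640 + 8,270 + 8,240 + 12,490 = 611,570 (under)
May 2023–Sep 2023: 337,640 + 8,270 + 8,240 + 12,490 + 1,035,800 = 1,402,440 (over)
Jun 2023–Oct 2023: 8,270 + 8,240 + 12,490 + 1,035,800 + 401,320 = 1,466,120 (over)
3 windows exceed the threshold.

3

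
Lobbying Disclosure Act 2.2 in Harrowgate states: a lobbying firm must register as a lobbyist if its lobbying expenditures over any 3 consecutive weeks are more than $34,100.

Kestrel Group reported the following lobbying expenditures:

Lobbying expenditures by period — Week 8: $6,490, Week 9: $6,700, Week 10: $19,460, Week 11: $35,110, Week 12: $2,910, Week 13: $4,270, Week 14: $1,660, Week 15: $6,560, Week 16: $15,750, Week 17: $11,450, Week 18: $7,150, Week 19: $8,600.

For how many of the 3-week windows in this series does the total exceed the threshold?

Week 8–Week 10: $6,490 + $6,700 + $19,460 = $32,650 (under)
Week 9–Week 11: $6,700 + $19,460 + $35,110 = $61,270 (over)
Week 10–Week 12: $19,460 + $35,110 + $2,910 = $57,480 (over)
Week 11–Week 13: $35,110 + $2,910 + $4,270 = $42,290 (over)
Week 12–Week 14: $2,910 + $4,270 + $1,660 = $8,840 (under)
Week 13–Week 15: $4,270 + $1,660 + $6,560 = $12,490 (under)
Week 14–Week 16: $1,660 + $6,560 + $15,750 = $23,970 (under)
Week 15–Week 17: $6,560 + $15,750 + $11,450 = $33,760 (under)
Week 16–Week 18: $15,750 + $11,450 + $7,150 = $34,350 (over)
Week 17–Week 19: $11,450 + $7,150 + $8,600 = $27,200 (under)
4 windows exceed the threshold.

4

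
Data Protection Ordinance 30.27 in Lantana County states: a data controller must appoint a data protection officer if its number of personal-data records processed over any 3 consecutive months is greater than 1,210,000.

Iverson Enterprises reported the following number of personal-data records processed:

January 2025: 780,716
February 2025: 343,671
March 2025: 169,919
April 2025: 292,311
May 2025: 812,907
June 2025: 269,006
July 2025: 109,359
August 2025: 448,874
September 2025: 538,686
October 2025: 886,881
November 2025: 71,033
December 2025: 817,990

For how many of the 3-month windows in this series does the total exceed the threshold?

January 2025–March 2025: 780,716 + 343,671 + 169,919 = 1,294,306 (over)
February 2025–April 2025: 343,671 + 169,919 + 292,311 = 805,901 (under)
March 2025–May 2025: 169,919 + 292,311 + 812,907 = 1,275,137 (over)
April 2025–June 2025: 292,311 + 812,907 + 269,006 = 1,374,224 (over)
May 2025–July 2025: 812,907 + 269,006 + 109,359 = 1,191,272 (under)
June 2025–August 2025: 269,006 + 109,359 + 448,874 = 827,239 (under)
July 2025–September 2025: 109,359 + 448,874 + 538,686 = 1,096,919 (under)
August 2025–October 2025: 448,874 + 538,686 + 886,881 = 1,874,441 (over)
September 2025–November 2025: 538,686 + 886,881 + 71,033 = 1,496,600 (over)
October 2025–December 2025: 886,881 + 71,033 + 817,990 = 1,775,904 (over)
6 windows exceed the threshold.

6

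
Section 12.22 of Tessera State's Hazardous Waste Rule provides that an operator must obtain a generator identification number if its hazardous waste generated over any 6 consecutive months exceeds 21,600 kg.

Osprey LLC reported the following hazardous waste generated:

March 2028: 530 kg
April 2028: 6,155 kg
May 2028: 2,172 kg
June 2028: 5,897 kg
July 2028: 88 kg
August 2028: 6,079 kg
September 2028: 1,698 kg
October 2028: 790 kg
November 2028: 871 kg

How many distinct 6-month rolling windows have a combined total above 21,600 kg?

March 2028–August 2028: 530 kg + 6,155 kg + 2,172 kg + 5,897 kg + 88 kg + 6,079 kg = 20,921 kg (under)
April 2028–September 2028: 6,155 kg + 2,172 kg + 5,897 kg + 88 kg + 6,079 kg + 1,698 kg = 22,089 kg (over)
May 2028–October 2028: 2,172 kg + 5,897 kg + 88 kg + 6,079 kg + 1,698 kg + 790 kg = 16,724 kg (under)
June 2028–November 2028: 5,897 kg + 88 kg + 6,079 kg + 1,698 kg + 790 kg + 871 kg = 15,423 kg (under)
1 window exceeds the threshold.

1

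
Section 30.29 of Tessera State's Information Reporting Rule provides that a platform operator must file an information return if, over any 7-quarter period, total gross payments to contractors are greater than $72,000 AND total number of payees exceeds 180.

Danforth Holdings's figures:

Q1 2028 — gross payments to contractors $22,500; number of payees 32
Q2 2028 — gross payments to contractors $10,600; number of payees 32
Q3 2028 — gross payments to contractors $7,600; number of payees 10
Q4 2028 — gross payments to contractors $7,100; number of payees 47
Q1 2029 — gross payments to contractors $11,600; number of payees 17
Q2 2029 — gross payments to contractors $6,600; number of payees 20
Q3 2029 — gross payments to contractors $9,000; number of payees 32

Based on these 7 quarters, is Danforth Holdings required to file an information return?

Yes

Total gross payments to contractors: $22,500 + $10,600 + $7,600 + $7,100 + $11,600 + $6,600 + $9,000 = $75,000 (> $72,000).
Total number of payees: 32 + 32 + 10 + 47 + 17 + 20 + 32 = 190 (> 180).
The test is 'and': both thresholds are exceeded.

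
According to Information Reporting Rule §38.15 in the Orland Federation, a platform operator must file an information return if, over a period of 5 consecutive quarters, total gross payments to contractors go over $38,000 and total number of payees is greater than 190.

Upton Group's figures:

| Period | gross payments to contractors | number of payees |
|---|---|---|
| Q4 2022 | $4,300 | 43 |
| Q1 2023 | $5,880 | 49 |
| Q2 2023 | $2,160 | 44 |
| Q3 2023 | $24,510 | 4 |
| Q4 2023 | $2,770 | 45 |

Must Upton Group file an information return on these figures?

Total gross payments to contractors: $4,300 + $5,880 + $2,160 + $24,510 + $2,770 = $39,620 (> $38,000).
Total number of payees: 43 + 49 + 44 + 4 + 45 = 185 (≤ 190).
The test is 'and': the rule requires both, and at least one is not exceeded.

No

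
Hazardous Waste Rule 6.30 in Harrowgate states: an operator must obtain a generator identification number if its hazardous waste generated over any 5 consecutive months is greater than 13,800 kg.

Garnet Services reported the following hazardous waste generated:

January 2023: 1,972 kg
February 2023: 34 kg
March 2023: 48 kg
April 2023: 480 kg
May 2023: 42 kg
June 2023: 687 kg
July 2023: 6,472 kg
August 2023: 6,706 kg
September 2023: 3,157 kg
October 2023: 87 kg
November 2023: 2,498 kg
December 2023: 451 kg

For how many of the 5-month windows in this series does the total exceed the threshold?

January 2023–May 2023: 1,972 kg + 34 kg + 48 kg + 480 kg + 42 kg = 2,576 kg (under)
February 2023–June 2023: 34 kg + 48 kg + 480 kg + 42 kg + 687 kg = 1,291 kg (under)
March 2023–July 2023: 48 kg + 480 kg + 42 kg + 687 kg + 6,472 kg = 7,729 kg (under)
April 2023–August 2023: 480 kg + 42 kg + 687 kg + 6,472 kg + 6,706 kg = 14,387 kg (over)
May 2023–September 2023: 42 kg + 687 kg + 6,472 kg + 6,706 kg + 3,157 kg = 17,064 kg (over)
June 2023–October 2023: 687 kg + 6,472 kg + 6,706 kg + 3,157 kg + 87 kg = 17,109 kg (over)
July 2023–November 2023: 6,472 kg + 6,706 kg + 3,157 kg + 87 kg + 2,498 kg = 18,920 kg (over)
August 2023–December 2023: 6,706 kg + 3,157 kg + 87 kg + 2,498 kg + 451 kg = 12,899 kg (under)
4 windows exceed the threshold.

4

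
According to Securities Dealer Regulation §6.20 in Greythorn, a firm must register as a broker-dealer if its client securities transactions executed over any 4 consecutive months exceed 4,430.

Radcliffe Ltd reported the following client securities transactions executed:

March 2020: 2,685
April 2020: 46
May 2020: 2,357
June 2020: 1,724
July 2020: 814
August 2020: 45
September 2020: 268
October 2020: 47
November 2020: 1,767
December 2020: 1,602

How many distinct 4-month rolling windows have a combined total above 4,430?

March 2020–June 2020: 2,685 + 46 + 2,357 + 1,724 = 6,812 (over)
April 2020–July 2020: 46 + 2,357 + 1,724 + 814 = 4,941 (over)
May 2020–August 2020: 2,357 + 1,724 + 814 + 45 = 4,940 (over)
June 2020–September 2020: 1,724 + 814 + 45 + 268 = 2,851 (under)
July 2020–October 2020: 814 + 45 + 268 + 47 = 1,174 (under)
August 2020–November 2020: 45 + 268 + 47 + 1,767 = 2,127 (under)
September 2020–December 2020: 268 + 47 + 1,767 + 1,602 = 3,684 (under)
3 windows exceed the threshold.

3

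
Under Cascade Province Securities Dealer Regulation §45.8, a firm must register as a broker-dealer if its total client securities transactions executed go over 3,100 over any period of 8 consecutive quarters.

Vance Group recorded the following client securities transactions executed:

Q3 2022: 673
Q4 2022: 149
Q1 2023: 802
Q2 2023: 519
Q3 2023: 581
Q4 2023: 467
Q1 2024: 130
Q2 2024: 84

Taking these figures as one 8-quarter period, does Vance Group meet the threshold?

Yes

Total client securities transactions executed: 673 + 149 + 802 + 519 + 581 + 467 + 130 + 84 = 3,405.
3,405 > 3,100, so the threshold is exceeded.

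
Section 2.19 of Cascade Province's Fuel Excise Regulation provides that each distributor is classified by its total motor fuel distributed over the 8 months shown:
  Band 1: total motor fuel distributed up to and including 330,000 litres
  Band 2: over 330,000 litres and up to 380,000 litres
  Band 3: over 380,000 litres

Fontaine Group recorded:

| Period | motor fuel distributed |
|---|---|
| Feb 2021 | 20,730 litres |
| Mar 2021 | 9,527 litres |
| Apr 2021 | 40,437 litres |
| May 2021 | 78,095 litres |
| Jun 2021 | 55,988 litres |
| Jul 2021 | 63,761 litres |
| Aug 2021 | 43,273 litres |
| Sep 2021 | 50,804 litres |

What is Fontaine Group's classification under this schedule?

Band 2

Total motor fuel distributed: 20,730 litres + 9,527 litres + 40,437 litres + 78,095 litres + 55,988 litres + 63,761 litres + 43,273 litres + 50,804 litres = 362,615 litres.
330,000 litres < 362,615 litres ≤ 380,000 litres, so Band 2 applies.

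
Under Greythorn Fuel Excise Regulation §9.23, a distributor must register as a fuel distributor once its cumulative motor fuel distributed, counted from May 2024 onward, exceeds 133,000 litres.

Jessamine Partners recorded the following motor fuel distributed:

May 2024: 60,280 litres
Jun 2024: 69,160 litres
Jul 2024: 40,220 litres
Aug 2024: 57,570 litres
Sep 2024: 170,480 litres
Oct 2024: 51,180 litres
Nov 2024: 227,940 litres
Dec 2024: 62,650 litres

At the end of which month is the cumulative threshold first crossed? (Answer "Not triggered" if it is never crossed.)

Through May 2024: 60,280 litres
Through Jun 2024: 129,440 litres
Through Jul 2024: 169,660 litres ← exceeds threshold

Jul 2024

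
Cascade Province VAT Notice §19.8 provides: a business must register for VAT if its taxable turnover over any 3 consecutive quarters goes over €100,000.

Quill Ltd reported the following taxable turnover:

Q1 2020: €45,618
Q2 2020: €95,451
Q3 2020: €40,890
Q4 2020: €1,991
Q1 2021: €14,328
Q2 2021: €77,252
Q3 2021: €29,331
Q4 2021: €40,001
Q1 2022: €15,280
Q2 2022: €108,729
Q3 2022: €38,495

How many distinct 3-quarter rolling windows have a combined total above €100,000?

6

Q1 2020–Q3 2020: €45,618 + €95,451 + €40,890 = €181,959 (over)
Q2 2020–Q4 2020: €95,451 + €40,890 + €1,991 = €138,332 (over)
Q3 2020–Q1 2021: €40,890 + €1,991 + €14,328 = €57,209 (under)
Q4 2020–Q2 2021: €1,991 + €14,328 + €77,252 = €93,571 (under)
Q1 2021–Q3 2021: €14,328 + €77,252 + €29,331 = €120,911 (over)
Q2 2021–Q4 2021: €77,252 + €29,331 + €40,001 = €146,584 (over)
Q3 2021–Q1 2022: €29,331 + €40,001 + €15,280 = €84,612 (under)
Q4 2021–Q2 2022: €40,001 + €15,280 + €108,729 = €164,010 (over)
Q1 2022–Q3 2022: €15,280 + €108,729 + €38,495 = €162,504 (over)
6 windows exceed the threshold.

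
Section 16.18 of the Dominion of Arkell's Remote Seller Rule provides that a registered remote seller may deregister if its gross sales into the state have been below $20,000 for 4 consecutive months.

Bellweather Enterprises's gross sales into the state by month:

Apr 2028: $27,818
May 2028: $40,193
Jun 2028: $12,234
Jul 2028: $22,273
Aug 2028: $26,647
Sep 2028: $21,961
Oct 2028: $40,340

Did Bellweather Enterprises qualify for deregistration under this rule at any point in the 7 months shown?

No

Months below $20,000: Jun 2028.
Longest run of consecutive months below the threshold: 1.
1 < 4, so Bellweather Enterprises never became eligible.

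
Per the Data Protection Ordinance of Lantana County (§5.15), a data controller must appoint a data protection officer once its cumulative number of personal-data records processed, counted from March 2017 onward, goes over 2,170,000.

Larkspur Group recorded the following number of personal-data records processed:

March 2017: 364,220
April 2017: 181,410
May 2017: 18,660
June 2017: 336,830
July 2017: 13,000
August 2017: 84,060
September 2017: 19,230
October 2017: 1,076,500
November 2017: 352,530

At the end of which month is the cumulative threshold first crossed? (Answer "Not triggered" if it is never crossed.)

November 2017

Through March 2017: 364,220
Through April 2017: 545,630
Through May 2017: 564,290
Through June 2017: 901,120
Through July 2017: 914,120
Through August 2017: 998,180
Through September 2017: 1,017,410
Through October 2017: 2,093,910
Through November 2017: 2,446,440 ← exceeds threshold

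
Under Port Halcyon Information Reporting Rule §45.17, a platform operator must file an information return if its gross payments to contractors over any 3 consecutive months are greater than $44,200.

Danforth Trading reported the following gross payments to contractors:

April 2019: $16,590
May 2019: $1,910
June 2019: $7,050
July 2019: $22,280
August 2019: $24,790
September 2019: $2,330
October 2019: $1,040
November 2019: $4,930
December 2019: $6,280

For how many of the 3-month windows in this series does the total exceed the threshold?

April 2019–June 2019: $16,590 + $1,910 + $7,050 = $25,550 (under)
May 2019–July 2019: $1,910 + $7,050 + $22,280 = $31,240 (under)
June 2019–August 2019: $7,050 + $22,280 + $24,790 = $54,120 (over)
July 2019–September 2019: $22,280 + $24,790 + $2,330 = $49,400 (over)
August 2019–October 2019: $24,790 + $2,330 + $1,040 = $28,160 (under)
September 2019–November 2019: $2,330 + $1,040 + $4,930 = $8,300 (under)
October 2019–December 2019: $1,040 + $4,930 + $6,280 = $12,250 (under)
2 windows exceed the threshold.

2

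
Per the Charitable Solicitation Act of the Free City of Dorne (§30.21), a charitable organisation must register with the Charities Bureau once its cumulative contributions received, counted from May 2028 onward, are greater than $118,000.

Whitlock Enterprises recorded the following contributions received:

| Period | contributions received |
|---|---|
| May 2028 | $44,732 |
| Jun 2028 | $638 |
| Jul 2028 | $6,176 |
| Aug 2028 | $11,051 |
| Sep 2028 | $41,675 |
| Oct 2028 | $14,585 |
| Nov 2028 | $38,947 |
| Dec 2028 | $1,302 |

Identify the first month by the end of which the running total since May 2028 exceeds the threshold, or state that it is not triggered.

Oct 2028

Through May 2028: $44,732
Through Jun 2028: $45,370
Through Jul 2028: $51,546
Through Aug 2028: $62,597
Through Sep 2028: $104,272
Through Oct 2028: $118,857 ← exceeds threshold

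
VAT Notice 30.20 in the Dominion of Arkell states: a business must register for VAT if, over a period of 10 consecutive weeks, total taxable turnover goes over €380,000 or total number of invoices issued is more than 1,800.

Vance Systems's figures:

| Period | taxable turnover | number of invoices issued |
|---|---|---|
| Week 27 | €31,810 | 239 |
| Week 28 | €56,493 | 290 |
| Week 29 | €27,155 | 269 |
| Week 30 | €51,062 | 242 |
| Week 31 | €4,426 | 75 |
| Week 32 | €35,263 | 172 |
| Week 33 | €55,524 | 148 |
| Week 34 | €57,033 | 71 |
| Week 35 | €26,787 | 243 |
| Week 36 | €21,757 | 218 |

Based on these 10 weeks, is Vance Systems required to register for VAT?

Total taxable turnover: €31,810 + €56,493 + €27,155 + €51,062 + €4,426 + €35,263 + €55,524 + €57,033 + €26,787 + €21,757 = €367,310 (≤ €380,000).
Total number of invoices issued: 239 + 290 + 269 + 242 + 75 + 172 + 148 + 71 + 243 + 218 = 1,967 (> 1,800).
The test is 'or': at least one threshold is exceeded.

Yes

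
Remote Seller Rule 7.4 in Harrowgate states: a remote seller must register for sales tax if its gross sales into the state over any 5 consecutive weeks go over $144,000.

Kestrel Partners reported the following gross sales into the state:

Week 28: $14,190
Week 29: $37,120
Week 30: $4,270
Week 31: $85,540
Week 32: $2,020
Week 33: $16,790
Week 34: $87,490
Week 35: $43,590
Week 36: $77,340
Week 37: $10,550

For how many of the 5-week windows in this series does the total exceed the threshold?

5

Week 28–Week 32: $14,190 + $37,120 + $4,270 + $85,540 + $2,020 = $143,140 (under)
Week 29–Week 33: $37,120 + $4,270 + $85,540 + $2,020 + $16,790 = $145,740 (over)
Week 30–Week 34: $4,270 + $85,540 + $2,020 + $16,790 + $87,490 = $196,110 (over)
Week 31–Week 35: $85,540 + $2,020 + $16,790 + $87,490 + $43,590 = $235,430 (over)
Week 32–Week 36: $2,020 + $16,790 + $87,490 + $43,590 + $77,340 = $227,230 (over)
Week 33–Week 37: $16,790 + $87,490 + $43,590 + $77,340 + $10,550 = $235,760 (over)
5 windows exceed the threshold.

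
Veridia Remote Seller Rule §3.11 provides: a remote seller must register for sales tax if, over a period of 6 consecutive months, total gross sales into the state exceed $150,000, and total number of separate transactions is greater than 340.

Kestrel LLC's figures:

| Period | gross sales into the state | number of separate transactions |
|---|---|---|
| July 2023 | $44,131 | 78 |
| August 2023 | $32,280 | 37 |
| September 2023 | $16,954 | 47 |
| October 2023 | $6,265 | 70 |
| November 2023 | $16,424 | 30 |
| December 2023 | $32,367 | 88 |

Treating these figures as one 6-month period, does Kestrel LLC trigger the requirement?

Total gross sales into the state: $44,131 + $32,280 + $16,954 + $6,265 + $16,424 + $32,367 = $148,421 (≤ $150,000).
Total number of separate transactions: 78 + 37 + 47 + 70 + 30 + 88 = 350 (> 340).
The test is 'and': the rule requires both, and at least one is not exceeded.

No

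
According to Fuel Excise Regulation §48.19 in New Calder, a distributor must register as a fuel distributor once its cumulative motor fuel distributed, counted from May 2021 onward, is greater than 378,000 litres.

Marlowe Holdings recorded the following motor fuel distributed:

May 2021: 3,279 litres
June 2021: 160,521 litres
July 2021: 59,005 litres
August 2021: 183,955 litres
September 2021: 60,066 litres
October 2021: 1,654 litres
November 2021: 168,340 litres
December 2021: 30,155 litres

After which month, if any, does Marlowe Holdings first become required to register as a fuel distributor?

Through May 2021: 3,279 litres
Through June 2021: 163,800 litres
Through July 2021: 222,805 litres
Through August 2021: 406,760 litres ← exceeds threshold

August 2021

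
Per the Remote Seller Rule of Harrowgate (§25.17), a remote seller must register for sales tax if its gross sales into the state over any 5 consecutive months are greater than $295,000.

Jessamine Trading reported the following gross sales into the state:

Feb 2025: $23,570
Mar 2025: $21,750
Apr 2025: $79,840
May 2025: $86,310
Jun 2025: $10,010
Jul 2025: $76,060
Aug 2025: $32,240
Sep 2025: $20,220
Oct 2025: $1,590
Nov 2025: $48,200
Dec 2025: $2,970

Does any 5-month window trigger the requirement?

No

Feb 2025–Jun 2025: $23,570 + $21,750 + $79,840 + $86,310 + $10,010 = $221,480 (under)
Mar 2025–Jul 2025: $21,750 + $79,840 + $86,310 + $10,010 + $76,060 = $273,970 (under)
Apr 2025–Aug 2025: $79,840 + $86,310 + $10,010 + $76,060 + $32,240 = $284,460 (under)
May 2025–Sep 2025: $86,310 + $10,010 + $76,060 + $32,240 + $20,220 = $224,840 (under)
Jun 2025–Oct 2025: $10,010 + $76,060 + $32,240 + $20,220 + $1,590 = $140,120 (under)
Jul 2025–Nov 2025: $76,060 + $32,240 + $20,220 + $1,590 + $48,200 = $178,310 (under)
Aug 2025–Dec 2025: $32,240 + $20,220 + $1,590 + $48,200 + $2,970 = $105,220 (under)
No window exceeds $295,000.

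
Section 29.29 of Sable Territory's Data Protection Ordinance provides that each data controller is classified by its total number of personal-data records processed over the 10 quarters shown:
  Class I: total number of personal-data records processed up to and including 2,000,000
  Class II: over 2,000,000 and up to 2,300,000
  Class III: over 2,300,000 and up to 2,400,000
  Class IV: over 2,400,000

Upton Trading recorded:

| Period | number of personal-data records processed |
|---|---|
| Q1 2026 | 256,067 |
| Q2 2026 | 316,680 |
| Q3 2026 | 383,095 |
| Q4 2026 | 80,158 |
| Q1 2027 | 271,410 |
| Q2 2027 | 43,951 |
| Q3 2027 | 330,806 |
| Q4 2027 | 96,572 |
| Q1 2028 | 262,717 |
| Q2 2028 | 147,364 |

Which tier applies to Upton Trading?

Total number of personal-data records processed: 256,067 + 316,680 + 383,095 + 80,158 + 271,410 + 43,951 + 330,806 + 96,572 + 262,717 + 147,364 = 2,188,820.
2,000,000 < 2,188,820 ≤ 2,300,000, so Class II applies.

Class II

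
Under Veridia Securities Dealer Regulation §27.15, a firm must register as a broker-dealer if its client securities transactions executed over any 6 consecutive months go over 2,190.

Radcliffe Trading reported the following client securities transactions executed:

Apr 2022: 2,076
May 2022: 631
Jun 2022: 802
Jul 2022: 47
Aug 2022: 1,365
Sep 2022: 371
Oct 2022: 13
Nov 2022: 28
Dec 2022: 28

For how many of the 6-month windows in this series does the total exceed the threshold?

Apr 2022–Sep 2022: 2,076 + 631 + 802 + 47 + 1,365 + 371 = 5,292 (over)
May 2022–Oct 2022: 631 + 802 + 47 + 1,365 + 371 + 13 = 3,229 (over)
Jun 2022–Nov 2022: 802 + 47 + 1,365 + 371 + 13 + 28 = 2,626 (over)
Jul 2022–Dec 2022: 47 + 1,365 + 371 + 13 + 28 + 28 = 1,852 (under)
3 windows exceed the threshold.

3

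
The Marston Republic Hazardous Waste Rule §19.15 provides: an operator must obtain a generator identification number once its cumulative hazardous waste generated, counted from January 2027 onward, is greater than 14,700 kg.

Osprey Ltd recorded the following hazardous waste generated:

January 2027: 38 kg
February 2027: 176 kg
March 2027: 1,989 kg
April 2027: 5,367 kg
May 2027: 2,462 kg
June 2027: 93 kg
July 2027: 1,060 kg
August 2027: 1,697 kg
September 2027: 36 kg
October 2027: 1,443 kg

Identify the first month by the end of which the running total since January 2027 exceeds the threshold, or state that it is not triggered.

Through January 2027: 38 kg
Through February 2027: 214 kg
Through March 2027: 2,203 kg
Through April 2027: 7,570 kg
Through May 2027: 10,032 kg
Through June 2027: 10,125 kg
Through July 2027: 11,185 kg
Through August 2027: 12,882 kg
Through September 2027: 12,918 kg
Through October 2027: 14,361 kg
Final cumulative total 14,361 kg ≤ 14,700 kg; the threshold is never exceeded.

Not triggered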